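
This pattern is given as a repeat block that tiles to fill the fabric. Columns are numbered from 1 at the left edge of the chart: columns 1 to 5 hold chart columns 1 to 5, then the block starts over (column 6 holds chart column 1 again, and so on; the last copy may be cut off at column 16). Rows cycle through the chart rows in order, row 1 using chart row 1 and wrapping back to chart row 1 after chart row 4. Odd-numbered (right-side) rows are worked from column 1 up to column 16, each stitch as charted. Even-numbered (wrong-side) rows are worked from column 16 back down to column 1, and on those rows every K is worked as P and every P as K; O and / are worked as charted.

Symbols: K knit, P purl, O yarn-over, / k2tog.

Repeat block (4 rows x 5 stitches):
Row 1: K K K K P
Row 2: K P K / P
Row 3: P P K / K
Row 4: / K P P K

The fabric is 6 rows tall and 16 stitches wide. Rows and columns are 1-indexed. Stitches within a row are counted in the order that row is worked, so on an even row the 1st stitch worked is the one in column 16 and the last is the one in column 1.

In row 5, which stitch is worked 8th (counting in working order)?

Row 5 uses chart row ((5-1) mod 4)+1 = 1. Row 5 is odd, so RS.
Chart row 1 tiled across columns 1-16: K K K K P K K K K P K K K K P K
RS row: no reversal, no swap; stitch n worked = column n.
Stitch 8 in working order -> K

== STITCH ==
K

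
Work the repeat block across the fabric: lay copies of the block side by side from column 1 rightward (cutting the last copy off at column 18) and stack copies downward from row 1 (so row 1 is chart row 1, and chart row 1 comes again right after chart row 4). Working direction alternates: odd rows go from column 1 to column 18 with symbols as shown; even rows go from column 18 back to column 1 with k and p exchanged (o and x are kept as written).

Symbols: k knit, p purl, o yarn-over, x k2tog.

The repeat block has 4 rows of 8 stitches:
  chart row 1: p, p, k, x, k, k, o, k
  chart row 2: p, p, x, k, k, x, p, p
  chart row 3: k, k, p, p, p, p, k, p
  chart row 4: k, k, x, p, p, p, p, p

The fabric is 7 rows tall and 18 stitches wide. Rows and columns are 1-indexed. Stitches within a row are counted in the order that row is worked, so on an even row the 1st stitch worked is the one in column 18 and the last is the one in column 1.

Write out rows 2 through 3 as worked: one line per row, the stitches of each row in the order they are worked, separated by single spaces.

== ROWS AS WORKED ==
k k k k x p p x k k k k x p p x k k
k k p p p p k p k k p p p p k p k k

Derivation:
Row 2: chart row 2, WS - tiled (columns 1-18): p p x k k x p p p p x k k x p p p p; work from column 18 back to 1 with k<->p swapped.
Row 3: chart row 3, RS - tile across columns 1-18 and work as-is.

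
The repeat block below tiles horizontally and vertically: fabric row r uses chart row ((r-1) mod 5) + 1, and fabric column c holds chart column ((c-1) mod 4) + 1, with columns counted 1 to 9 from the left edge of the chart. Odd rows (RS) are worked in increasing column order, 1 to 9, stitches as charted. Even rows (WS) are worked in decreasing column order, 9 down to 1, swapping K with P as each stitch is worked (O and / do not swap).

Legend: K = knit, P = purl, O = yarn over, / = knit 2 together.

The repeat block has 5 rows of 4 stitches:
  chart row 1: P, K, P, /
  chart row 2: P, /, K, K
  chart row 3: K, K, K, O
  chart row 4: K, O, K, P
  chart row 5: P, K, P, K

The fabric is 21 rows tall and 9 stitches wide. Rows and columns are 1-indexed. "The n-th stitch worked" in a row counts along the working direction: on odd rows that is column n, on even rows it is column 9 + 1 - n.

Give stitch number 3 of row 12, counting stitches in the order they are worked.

== STITCH ==
P

Derivation:
Row 12: (12-1) mod 5 = 1, so use chart row 2. Even row -> WS.
Chart row 2 tiled across columns 1-9: P / K K P / K K P
Wrong side: read the tiled row from column 9 down to 1 and exchange K with P (leave O, /).
Row 12 as worked: K P P / K P P / K
Stitch 3 in working order -> P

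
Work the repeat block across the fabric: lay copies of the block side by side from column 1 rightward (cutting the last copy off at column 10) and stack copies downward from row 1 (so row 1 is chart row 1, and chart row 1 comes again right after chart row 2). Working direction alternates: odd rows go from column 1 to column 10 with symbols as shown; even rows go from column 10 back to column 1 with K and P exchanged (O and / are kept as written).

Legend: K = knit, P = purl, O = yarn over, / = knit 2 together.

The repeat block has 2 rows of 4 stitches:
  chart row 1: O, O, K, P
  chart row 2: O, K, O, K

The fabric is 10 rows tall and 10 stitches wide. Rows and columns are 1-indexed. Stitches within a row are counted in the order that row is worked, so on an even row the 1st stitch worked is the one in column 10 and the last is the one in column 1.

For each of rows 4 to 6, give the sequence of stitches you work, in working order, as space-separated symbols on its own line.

Row 4: chart row 2, WS - tiled (columns 1-10): O K O K O K O K O K; work from column 10 back to 1 with K<->P swapped.
Row 5: chart row 1, RS - tile across columns 1-10 and work as-is.
Row 6: chart row 2, WS - tiled (columns 1-10): O K O K O K O K O K; work from column 10 back to 1 with K<->P swapped.

Rows as worked:
P O P O P O P O P O
O O K P O O K P O O
P O P O P O P O P O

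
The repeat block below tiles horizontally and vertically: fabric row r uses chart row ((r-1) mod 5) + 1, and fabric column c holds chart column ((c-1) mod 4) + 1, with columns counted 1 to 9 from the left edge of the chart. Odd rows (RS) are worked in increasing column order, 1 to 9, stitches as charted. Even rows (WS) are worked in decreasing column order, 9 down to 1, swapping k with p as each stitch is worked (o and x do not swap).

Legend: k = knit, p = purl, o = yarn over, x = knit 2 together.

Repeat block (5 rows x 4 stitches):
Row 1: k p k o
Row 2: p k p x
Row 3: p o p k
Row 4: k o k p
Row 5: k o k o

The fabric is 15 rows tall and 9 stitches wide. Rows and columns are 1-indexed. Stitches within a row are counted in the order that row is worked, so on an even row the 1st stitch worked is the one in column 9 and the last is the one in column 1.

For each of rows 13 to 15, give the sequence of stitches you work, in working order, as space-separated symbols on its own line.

Result:
p o p k p o p k p
p k p o p k p o p
k o k o k o k o k

Derivation:
Row 13: chart row 3, RS - tile across columns 1-9 and work as-is.
Row 14: chart row 4, WS - tiled (columns 1-9): k o k p k o k p k; work from column 9 back to 1 with k<->p swapped.
Row 15: chart row 5, RS - tile across columns 1-9 and work as-is.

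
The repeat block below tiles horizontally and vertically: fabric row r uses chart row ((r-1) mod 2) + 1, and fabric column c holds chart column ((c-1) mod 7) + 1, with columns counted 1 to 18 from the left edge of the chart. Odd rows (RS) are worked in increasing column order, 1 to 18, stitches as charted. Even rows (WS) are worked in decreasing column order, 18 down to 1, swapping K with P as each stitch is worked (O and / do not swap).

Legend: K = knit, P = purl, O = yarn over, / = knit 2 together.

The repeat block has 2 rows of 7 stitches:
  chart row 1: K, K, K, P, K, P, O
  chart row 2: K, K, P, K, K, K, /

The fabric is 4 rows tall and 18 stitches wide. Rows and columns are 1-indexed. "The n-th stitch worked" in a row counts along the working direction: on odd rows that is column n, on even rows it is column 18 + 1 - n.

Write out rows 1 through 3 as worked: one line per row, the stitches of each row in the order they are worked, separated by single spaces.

Row 1: chart row 1, RS - tile across columns 1-18 and work as-is.
Row 2: chart row 2, WS - tiled (columns 1-18): K K P K K K / K K P K K K / K K P K; work from column 18 back to 1 with K<->P swapped.
Row 3: chart row 1, RS - tile across columns 1-18 and work as-is.

Result:
K K K P K P O K K K P K P O K K K P
P K P P / P P P K P P / P P P K P P
K K K P K P O K K K P K P O K K K P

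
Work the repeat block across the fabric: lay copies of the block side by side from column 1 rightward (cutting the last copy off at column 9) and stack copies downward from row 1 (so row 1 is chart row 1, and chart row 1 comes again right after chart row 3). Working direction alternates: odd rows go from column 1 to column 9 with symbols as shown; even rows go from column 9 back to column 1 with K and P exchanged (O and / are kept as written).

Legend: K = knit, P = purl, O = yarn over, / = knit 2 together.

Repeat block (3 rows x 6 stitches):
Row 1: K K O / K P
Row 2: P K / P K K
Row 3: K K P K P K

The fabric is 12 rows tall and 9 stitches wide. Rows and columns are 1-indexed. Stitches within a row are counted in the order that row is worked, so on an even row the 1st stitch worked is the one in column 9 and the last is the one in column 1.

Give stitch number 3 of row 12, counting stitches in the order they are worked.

Row 12: (12-1) mod 3 = 2, so use chart row 3. Even row -> WS.
Chart row 3 tiled across columns 1-9: K K P K P K K K P
WS: work from column 9 back to column 1 (reverse the tiled row), swapping K<->P (O and / unchanged).
Row 12 as worked: K P P P K P K P P
Stitch 3 in working order -> P

Result:
P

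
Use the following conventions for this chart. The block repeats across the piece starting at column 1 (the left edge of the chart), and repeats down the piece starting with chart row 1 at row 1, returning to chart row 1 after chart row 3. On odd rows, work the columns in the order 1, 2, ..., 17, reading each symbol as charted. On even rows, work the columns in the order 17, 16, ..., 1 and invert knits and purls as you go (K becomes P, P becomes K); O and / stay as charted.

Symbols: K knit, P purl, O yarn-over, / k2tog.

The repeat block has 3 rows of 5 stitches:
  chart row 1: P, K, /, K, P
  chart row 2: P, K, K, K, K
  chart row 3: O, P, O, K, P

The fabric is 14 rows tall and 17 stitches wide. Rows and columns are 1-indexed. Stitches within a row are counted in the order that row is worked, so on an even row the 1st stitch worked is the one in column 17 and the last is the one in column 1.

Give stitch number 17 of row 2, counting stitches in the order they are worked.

Result:
K

Derivation:
For row 2: chart row = ((2-1) mod 3) + 1 = 2; this is a WS (even) row.
Chart row 2 tiled across columns 1-17: P K K K K P K K K K P K K K K P K
WS row: flip the tiled sequence (start at column 17) and apply K<->P; O and / stay.
Row 2 as worked: P K P P P P K P P P P K P P P P K
The 17th stitch worked is K.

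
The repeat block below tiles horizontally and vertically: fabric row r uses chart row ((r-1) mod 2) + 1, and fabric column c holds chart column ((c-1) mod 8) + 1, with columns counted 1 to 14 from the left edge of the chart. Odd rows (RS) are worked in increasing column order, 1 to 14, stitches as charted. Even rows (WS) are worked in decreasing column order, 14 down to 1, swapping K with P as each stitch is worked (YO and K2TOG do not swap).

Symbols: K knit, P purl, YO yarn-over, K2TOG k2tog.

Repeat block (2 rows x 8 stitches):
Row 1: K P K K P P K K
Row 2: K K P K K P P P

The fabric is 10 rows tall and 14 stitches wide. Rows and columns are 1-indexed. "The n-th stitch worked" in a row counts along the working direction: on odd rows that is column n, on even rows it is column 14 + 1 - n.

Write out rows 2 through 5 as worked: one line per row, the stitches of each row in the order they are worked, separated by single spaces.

Row 2: chart row 2, WS - tiled (columns 1-14): K K P K K P P P K K P K K P; work from column 14 back to 1 with K<->P swapped.
Row 3: chart row 1, RS - tile across columns 1-14 and work as-is.
Row 4: chart row 2, WS - tiled (columns 1-14): K K P K K P P P K K P K K P; work from column 14 back to 1 with K<->P swapped.
Row 5: chart row 1, RS - tile across columns 1-14 and work as-is.

Result:
K P P K P P K K K P P K P P
K P K K P P K K K P K K P P
K P P K P P K K K P P K P P
K P K K P P K K K P K K P P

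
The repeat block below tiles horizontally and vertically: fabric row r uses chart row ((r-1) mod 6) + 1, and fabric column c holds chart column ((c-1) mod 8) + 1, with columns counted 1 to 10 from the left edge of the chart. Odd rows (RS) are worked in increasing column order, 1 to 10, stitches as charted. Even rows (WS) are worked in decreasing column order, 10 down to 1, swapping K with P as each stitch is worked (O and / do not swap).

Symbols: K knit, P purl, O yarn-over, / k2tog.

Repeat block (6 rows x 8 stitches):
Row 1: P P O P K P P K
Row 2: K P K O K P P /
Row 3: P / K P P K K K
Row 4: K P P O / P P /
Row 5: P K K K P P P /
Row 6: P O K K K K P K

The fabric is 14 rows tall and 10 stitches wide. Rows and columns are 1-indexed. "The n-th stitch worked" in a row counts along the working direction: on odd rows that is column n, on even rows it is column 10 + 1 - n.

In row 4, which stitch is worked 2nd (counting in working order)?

Stitch:
P

Derivation:
Row 4 uses chart row ((4-1) mod 6)+1 = 4. Row 4 is even, so WS.
Chart row 4 tiled across columns 1-10: K P P O / P P / K P
WS: work from column 10 back to column 1 (reverse the tiled row), swapping K<->P (O and / unchanged).
Row 4 as worked: K P / K K / O K K P
Counting 2 along the worked row gives P.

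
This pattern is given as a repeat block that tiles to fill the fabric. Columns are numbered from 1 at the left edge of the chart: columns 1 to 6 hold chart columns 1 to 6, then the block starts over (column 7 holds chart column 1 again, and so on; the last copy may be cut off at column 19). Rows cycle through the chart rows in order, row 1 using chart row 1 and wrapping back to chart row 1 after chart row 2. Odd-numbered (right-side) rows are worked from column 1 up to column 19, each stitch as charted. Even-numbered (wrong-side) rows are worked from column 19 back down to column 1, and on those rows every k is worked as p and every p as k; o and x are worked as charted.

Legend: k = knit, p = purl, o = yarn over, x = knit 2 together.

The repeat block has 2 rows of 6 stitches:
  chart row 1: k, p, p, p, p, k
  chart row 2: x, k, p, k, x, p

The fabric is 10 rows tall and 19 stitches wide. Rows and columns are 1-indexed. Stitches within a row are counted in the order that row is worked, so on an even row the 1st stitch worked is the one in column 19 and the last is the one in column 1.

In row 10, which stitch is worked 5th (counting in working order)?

== STITCH ==
k

Derivation:
Row 10 uses chart row ((10-1) mod 2)+1 = 2. Row 10 is even, so WS.
Chart row 2 tiled across columns 1-19: x k p k x p x k p k x p x k p k x p x
Wrong side: read the tiled row from column 19 down to 1 and exchange k with p (leave o, x).
Row 10 as worked: x k x p k p x k x p k p x k x p k p x
The 5th stitch worked is k.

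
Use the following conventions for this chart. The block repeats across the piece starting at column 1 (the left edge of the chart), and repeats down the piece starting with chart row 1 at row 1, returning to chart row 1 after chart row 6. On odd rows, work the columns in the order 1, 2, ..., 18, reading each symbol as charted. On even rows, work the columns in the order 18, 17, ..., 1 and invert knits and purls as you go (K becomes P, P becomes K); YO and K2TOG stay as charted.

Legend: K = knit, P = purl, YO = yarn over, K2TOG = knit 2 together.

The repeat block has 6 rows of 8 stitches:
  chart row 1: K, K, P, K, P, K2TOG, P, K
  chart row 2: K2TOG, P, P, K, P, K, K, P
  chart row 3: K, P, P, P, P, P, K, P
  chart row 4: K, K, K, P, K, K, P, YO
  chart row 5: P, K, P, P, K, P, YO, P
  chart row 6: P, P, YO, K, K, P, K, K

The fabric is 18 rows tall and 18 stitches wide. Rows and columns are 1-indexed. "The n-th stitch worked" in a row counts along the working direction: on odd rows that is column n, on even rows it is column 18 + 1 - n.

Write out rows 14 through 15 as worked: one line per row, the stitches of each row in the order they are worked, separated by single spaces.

Result:
K K2TOG K P P K P K K K2TOG K P P K P K K K2TOG
K P P P P P K P K P P P P P K P K P

Derivation:
Row 14: chart row 2, WS - tiled (columns 1-18): K2TOG P P K P K K P K2TOG P P K P K K P K2TOG P; work from column 18 back to 1 with K<->P swapped.
Row 15: chart row 3, RS - tile across columns 1-18 and work as-is.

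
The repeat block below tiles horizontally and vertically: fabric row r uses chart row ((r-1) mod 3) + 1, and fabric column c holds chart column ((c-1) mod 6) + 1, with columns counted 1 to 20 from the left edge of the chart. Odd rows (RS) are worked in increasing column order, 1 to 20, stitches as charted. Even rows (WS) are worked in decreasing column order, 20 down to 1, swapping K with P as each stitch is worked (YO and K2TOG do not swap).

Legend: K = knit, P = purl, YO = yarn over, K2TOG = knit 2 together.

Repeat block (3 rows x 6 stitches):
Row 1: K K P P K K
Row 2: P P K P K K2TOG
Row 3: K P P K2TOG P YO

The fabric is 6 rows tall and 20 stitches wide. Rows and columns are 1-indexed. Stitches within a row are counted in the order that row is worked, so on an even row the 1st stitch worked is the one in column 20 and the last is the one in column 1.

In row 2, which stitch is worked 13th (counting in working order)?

Stitch:
K

Derivation:
Row 2 uses chart row ((2-1) mod 3)+1 = 2. Row 2 is even, so WS.
Chart row 2 tiled across columns 1-20: P P K P K K2TOG P P K P K K2TOG P P K P K K2TOG P P
WS row: flip the tiled sequence (start at column 20) and apply K<->P; YO and K2TOG stay.
Row 2 as worked: K K K2TOG P K P K K K2TOG P K P K K K2TOG P K P K K
Stitch 13 in working order -> K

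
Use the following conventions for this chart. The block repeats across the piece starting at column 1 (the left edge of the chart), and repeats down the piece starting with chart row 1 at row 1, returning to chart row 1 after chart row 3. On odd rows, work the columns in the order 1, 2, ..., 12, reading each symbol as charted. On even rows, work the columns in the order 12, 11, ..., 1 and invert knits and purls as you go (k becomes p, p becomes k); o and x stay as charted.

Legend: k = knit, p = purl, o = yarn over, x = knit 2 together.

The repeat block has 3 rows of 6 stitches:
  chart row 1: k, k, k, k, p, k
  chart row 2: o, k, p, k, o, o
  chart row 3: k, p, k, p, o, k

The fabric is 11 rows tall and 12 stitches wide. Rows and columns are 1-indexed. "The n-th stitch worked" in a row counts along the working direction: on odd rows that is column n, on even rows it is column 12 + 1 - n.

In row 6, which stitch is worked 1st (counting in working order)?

Result:
p

Derivation:
For row 6: chart row = ((6-1) mod 3) + 1 = 3; this is a WS (even) row.
Chart row 3 tiled across columns 1-12: k p k p o k k p k p o k
WS: work from column 12 back to column 1 (reverse the tiled row), swapping k<->p (o and x unchanged).
Row 6 as worked: p o k p k p p o k p k p
Stitch 1 in working order -> p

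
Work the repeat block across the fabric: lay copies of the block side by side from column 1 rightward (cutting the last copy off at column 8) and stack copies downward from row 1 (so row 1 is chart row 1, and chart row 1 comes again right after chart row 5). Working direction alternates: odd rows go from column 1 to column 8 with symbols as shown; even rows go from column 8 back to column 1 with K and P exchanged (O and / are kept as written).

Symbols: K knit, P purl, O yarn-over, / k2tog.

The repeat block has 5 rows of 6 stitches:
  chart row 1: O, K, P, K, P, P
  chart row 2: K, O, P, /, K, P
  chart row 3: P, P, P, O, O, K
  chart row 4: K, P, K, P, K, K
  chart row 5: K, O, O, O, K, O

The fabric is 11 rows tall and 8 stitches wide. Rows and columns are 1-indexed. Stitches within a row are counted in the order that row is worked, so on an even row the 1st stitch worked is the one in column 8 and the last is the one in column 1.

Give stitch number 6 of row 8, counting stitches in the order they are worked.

== STITCH ==
K

Derivation:
Row 8: (8-1) mod 5 = 2, so use chart row 3. Even row -> WS.
Chart row 3 tiled across columns 1-8: P P P O O K P P
WS row: flip the tiled sequence (start at column 8) and apply K<->P; O and / stay.
Row 8 as worked: K K P O O K K K
Stitch 6 in working order -> K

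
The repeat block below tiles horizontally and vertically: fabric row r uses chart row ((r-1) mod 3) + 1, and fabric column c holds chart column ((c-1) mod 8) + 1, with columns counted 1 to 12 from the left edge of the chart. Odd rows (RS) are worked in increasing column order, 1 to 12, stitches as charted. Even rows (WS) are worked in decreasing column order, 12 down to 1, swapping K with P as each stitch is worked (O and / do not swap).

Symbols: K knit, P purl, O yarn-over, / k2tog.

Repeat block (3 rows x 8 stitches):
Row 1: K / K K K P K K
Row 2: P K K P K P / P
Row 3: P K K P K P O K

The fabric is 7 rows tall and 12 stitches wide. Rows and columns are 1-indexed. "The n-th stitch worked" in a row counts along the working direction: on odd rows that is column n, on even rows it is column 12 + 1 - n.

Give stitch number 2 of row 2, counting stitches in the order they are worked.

Result:
P

Derivation:
For row 2: chart row = ((2-1) mod 3) + 1 = 2; this is a WS (even) row.
Chart row 2 tiled across columns 1-12: P K K P K P / P P K K P
Wrong side: read the tiled row from column 12 down to 1 and exchange K with P (leave O, /).
Row 2 as worked: K P P K K / K P K P P K
Stitch 2 in working order -> P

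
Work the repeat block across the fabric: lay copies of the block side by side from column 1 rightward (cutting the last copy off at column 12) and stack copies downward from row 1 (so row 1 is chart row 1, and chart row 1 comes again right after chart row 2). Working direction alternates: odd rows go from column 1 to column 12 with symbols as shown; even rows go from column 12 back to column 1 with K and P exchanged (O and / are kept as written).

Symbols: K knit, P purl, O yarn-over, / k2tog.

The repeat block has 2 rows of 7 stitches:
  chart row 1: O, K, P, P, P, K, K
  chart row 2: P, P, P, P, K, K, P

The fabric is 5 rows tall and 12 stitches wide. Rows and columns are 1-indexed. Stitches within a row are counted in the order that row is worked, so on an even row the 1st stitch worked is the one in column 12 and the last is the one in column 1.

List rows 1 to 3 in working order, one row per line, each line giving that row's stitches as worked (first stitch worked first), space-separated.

Row 1: chart row 1, RS - tile across columns 1-12 and work as-is.
Row 2: chart row 2, WS - tiled (columns 1-12): P P P P K K P P P P P K; work from column 12 back to 1 with K<->P swapped.
Row 3: chart row 1, RS - tile across columns 1-12 and work as-is.

Rows as worked:
O K P P P K K O K P P P
P K K K K K P P K K K K
O K P P P K K O K P P P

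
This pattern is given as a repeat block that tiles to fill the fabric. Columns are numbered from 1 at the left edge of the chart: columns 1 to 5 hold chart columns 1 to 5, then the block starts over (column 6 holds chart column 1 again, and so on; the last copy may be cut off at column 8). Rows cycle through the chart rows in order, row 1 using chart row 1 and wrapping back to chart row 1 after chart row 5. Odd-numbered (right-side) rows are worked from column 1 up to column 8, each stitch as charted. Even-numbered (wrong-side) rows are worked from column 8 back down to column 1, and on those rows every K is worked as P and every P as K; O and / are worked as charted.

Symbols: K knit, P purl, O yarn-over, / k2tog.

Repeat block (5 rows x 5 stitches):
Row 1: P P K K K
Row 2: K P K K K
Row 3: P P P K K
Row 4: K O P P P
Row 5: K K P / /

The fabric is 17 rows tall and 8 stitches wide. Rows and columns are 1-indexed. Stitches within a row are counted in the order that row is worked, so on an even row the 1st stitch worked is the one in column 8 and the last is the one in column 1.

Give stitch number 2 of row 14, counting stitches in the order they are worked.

== STITCH ==
O

Derivation:
Row 14 uses chart row ((14-1) mod 5)+1 = 4. Row 14 is even, so WS.
Chart row 4 tiled across columns 1-8: K O P P P K O P
WS row: flip the tiled sequence (start at column 8) and apply K<->P; O and / stay.
Row 14 as worked: K O P K K K O P
The 2nd stitch worked is O.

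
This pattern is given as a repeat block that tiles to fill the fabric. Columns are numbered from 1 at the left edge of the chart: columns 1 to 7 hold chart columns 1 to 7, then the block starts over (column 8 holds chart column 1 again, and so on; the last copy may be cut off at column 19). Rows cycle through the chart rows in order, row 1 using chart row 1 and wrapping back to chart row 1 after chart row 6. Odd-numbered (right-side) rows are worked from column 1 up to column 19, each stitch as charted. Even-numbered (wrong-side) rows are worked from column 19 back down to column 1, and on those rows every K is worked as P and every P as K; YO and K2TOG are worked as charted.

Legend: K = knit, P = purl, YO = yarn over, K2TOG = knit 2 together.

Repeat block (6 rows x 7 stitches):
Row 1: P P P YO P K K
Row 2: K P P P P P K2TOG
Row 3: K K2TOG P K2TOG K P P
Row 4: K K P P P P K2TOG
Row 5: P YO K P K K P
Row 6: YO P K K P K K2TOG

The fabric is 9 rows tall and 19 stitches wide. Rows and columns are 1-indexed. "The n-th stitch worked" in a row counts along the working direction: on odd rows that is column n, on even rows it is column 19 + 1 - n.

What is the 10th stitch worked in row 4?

== STITCH ==
K

Derivation:
Row 4 uses chart row ((4-1) mod 6)+1 = 4. Row 4 is even, so WS.
Chart row 4 tiled across columns 1-19: K K P P P P K2TOG K K P P P P K2TOG K K P P P
WS row: flip the tiled sequence (start at column 19) and apply K<->P; YO and K2TOG stay.
Row 4 as worked: K K K P P K2TOG K K K K P P K2TOG K K K K P P
The 10th stitch worked is K.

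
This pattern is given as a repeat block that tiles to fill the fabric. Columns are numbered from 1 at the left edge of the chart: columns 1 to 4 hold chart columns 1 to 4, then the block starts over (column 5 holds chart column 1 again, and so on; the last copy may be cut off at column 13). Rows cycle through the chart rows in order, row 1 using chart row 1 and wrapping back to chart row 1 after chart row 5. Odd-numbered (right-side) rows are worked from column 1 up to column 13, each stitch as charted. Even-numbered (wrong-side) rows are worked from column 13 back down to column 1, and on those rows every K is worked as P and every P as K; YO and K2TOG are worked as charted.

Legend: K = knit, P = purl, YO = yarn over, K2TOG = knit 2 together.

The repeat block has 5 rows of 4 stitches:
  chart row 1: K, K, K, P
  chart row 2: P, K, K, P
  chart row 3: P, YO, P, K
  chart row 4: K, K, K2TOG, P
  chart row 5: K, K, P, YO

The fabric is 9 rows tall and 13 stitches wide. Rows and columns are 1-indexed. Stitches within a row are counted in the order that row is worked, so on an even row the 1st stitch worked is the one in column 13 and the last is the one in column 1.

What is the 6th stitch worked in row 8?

== STITCH ==
P

Derivation:
Row 8 uses chart row ((8-1) mod 5)+1 = 3. Row 8 is even, so WS.
Chart row 3 tiled across columns 1-13: P YO P K P YO P K P YO P K P
Wrong side: read the tiled row from column 13 down to 1 and exchange K with P (leave YO, K2TOG).
Row 8 as worked: K P K YO K P K YO K P K YO K
Counting 6 along the worked row gives P.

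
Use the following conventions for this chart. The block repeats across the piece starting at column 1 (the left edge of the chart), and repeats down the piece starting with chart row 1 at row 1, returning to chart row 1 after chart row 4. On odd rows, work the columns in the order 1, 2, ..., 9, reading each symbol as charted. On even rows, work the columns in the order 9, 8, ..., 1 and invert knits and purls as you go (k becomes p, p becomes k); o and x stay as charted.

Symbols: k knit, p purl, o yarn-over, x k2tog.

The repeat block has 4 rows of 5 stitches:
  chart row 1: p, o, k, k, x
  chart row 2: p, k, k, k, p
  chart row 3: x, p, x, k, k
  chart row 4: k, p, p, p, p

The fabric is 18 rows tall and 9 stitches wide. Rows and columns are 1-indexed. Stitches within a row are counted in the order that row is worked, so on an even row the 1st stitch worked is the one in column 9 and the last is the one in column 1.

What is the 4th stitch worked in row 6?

Result:
k

Derivation:
Row 6: (6-1) mod 4 = 1, so use chart row 2. Even row -> WS.
Chart row 2 tiled across columns 1-9: p k k k p p k k k
WS: work from column 9 back to column 1 (reverse the tiled row), swapping k<->p (o and x unchanged).
Row 6 as worked: p p p k k p p p k
The 4th stitch worked is k.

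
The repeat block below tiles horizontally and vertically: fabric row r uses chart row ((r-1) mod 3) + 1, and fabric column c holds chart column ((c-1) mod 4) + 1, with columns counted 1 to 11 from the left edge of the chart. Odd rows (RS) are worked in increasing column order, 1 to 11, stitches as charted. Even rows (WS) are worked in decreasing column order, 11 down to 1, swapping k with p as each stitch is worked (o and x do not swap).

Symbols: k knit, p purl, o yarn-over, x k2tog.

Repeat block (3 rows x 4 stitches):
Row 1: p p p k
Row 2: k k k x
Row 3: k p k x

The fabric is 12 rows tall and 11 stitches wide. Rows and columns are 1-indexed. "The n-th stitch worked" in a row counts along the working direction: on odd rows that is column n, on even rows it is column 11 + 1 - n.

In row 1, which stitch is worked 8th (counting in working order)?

Result:
k

Derivation:
Row 1 uses chart row ((1-1) mod 3)+1 = 1. Row 1 is odd, so RS.
Chart row 1 tiled across columns 1-11: p p p k p p p k p p p
RS row: no reversal, no swap; stitch n worked = column n.
Stitch 8 in working order -> k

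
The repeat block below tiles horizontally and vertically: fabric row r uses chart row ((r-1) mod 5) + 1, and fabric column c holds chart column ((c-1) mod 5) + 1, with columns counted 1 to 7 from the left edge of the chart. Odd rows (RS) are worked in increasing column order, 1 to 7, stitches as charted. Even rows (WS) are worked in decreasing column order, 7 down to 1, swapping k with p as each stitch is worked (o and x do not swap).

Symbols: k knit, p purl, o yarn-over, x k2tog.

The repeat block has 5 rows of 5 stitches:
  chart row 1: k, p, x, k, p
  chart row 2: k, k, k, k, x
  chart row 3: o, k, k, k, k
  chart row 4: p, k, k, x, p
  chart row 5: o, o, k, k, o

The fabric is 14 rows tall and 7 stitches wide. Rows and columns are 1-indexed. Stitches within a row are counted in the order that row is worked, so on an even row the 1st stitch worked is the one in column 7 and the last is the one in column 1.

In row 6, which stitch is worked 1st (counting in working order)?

Result:
k

Derivation:
For row 6: chart row = ((6-1) mod 5) + 1 = 1; this is a WS (even) row.
Chart row 1 tiled across columns 1-7: k p x k p k p
WS row: flip the tiled sequence (start at column 7) and apply k<->p; o and x stay.
Row 6 as worked: k p k p x k p
The 1st stitch worked is k.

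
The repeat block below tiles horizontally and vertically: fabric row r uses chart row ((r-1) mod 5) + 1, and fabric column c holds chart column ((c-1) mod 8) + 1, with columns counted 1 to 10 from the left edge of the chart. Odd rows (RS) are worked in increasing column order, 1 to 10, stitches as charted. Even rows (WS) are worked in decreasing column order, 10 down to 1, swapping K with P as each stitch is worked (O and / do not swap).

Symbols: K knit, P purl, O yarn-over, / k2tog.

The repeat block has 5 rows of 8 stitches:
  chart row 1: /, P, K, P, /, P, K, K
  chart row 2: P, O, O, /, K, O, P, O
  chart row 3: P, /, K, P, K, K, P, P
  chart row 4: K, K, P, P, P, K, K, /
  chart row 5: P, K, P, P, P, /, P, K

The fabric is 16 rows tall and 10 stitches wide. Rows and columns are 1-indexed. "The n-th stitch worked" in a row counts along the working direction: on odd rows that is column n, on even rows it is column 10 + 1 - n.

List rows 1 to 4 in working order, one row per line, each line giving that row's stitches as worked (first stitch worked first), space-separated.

== ROWS AS WORKED ==
/ P K P / P K K / P
O K O K O P / O O K
P / K P K K P P P /
P P / P P K K K P P

Derivation:
Row 1: chart row 1, RS - tile across columns 1-10 and work as-is.
Row 2: chart row 2, WS - tiled (columns 1-10): P O O / K O P O P O; work from column 10 back to 1 with K<->P swapped.
Row 3: chart row 3, RS - tile across columns 1-10 and work as-is.
Row 4: chart row 4, WS - tiled (columns 1-10): K K P P P K K / K K; work from column 10 back to 1 with K<->P swapped.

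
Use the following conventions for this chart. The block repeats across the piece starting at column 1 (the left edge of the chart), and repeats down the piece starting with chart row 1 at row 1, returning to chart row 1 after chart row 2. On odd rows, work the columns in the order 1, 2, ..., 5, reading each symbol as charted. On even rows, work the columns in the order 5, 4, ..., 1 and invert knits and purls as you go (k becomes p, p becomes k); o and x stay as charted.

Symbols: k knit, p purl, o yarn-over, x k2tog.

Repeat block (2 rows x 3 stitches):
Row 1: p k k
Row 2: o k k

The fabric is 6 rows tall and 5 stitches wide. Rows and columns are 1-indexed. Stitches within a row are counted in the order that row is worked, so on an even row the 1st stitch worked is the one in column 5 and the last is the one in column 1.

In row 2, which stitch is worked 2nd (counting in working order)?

For row 2: chart row = ((2-1) mod 2) + 1 = 2; this is a WS (even) row.
Chart row 2 tiled across columns 1-5: o k k o k
WS: work from column 5 back to column 1 (reverse the tiled row), swapping k<->p (o and x unchanged).
Row 2 as worked: p o p p o
Counting 2 along the worked row gives o.

Result:
o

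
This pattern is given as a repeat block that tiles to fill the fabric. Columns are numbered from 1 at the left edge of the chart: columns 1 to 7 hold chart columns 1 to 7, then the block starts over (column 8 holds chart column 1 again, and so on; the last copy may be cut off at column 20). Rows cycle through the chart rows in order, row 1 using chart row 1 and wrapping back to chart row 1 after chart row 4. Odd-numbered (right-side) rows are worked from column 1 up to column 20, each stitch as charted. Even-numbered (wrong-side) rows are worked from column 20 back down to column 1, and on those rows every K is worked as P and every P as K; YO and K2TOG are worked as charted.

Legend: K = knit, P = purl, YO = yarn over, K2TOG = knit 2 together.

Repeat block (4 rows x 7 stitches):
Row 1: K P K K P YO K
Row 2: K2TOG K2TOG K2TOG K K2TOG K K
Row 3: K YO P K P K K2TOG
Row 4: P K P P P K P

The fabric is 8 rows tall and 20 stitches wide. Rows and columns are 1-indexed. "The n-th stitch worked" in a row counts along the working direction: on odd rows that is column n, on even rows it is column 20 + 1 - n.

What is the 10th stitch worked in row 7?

Row 7: (7-1) mod 4 = 2, so use chart row 3. Odd row -> RS.
Chart row 3 tiled across columns 1-20: K YO P K P K K2TOG K YO P K P K K2TOG K YO P K P K
Right side: take the tiled row as-is (worked left to right from column 1).
Counting 10 along the worked row gives P.

Result:
P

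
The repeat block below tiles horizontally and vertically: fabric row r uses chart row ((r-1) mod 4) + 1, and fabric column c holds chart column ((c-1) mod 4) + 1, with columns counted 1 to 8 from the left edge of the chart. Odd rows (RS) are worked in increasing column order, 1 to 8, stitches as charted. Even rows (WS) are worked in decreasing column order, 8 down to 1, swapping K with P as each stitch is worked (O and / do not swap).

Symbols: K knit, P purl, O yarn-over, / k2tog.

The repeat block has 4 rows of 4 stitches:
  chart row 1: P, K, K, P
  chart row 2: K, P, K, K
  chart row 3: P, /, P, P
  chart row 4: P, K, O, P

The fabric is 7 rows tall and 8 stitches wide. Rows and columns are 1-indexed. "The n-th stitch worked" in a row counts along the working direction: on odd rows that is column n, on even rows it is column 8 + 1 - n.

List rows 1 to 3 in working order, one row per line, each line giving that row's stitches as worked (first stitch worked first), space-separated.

== ROWS AS WORKED ==
P K K P P K K P
P P K P P P K P
P / P P P / P P

Derivation:
Row 1: chart row 1, RS - tile across columns 1-8 and work as-is.
Row 2: chart row 2, WS - tiled (columns 1-8): K P K K K P K K; work from column 8 back to 1 with K<->P swapped.
Row 3: chart row 3, RS - tile across columns 1-8 and work as-is.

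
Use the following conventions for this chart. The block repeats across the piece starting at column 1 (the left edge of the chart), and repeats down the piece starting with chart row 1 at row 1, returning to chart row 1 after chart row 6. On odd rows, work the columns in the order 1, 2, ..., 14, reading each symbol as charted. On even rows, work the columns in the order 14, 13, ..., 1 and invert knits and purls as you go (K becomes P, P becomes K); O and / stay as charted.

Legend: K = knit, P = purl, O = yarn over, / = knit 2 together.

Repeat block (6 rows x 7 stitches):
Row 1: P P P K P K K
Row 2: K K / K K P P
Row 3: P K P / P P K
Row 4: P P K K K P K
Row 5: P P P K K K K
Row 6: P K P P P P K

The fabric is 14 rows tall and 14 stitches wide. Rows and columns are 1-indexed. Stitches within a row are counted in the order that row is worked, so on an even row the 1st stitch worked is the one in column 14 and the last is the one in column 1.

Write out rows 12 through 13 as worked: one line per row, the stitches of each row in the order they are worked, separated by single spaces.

Row 12: chart row 6, WS - tiled (columns 1-14): P K P P P P K P K P P P P K; work from column 14 back to 1 with K<->P swapped.
Row 13: chart row 1, RS - tile across columns 1-14 and work as-is.

== ROWS AS WORKED ==
P K K K K P K P K K K K P K
P P P K P K K P P P K P K K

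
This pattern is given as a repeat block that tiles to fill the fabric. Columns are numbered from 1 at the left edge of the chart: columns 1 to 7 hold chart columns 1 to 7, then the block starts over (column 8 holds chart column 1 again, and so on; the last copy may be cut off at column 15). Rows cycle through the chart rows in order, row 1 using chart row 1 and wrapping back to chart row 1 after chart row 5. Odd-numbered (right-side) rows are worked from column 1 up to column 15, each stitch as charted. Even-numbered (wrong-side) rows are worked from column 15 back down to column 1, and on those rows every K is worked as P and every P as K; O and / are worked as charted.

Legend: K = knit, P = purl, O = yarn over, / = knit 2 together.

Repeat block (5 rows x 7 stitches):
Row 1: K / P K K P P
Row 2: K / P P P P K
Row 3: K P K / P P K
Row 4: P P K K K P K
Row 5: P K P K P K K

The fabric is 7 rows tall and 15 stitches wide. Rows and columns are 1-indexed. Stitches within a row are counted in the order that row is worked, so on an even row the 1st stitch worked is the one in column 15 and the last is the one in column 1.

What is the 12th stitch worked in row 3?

For row 3: chart row = ((3-1) mod 5) + 1 = 3; this is a RS (odd) row.
Chart row 3 tiled across columns 1-15: K P K / P P K K P K / P P K K
RS: work column 1 to column 15, symbols as charted — the tiled row is the row as worked.
Stitch 12 in working order -> P

Stitch:
P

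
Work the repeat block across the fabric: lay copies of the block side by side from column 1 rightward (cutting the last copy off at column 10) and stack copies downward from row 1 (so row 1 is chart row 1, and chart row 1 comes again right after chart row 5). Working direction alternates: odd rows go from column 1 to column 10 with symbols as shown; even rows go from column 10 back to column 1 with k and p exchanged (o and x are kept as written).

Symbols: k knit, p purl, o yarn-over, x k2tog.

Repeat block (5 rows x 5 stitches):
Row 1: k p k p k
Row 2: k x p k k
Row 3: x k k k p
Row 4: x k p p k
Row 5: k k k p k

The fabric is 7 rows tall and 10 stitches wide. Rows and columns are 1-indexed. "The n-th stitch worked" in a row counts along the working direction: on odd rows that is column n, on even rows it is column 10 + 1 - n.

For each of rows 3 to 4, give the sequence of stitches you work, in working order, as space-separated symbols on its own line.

Result:
x k k k p x k k k p
p k k p x p k k p x

Derivation:
Row 3: chart row 3, RS - tile across columns 1-10 and work as-is.
Row 4: chart row 4, WS - tiled (columns 1-10): x k p p k x k p p k; work from column 10 back to 1 with k<->p swapped.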